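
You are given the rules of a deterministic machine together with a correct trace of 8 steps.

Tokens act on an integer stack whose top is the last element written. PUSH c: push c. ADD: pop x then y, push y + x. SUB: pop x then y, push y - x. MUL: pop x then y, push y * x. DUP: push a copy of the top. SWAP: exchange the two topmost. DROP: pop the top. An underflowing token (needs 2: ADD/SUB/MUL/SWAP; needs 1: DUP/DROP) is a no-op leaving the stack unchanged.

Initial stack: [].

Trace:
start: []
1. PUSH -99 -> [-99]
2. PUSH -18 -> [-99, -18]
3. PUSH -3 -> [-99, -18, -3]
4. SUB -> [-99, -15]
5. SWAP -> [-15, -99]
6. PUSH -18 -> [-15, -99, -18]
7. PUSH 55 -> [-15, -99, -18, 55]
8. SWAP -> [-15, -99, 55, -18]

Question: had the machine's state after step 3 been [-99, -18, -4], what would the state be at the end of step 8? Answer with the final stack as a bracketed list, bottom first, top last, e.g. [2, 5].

state after step 3 := [-99, -18, -4]
4. SUB -> [-99, -14]
5. SWAP -> [-14, -99]
6. PUSH -18 -> [-14, -99, -18]
7. PUSH 55 -> [-14, -99, -18, 55]
8. SWAP -> [-14, -99, 55, -18]

[-14, -99, 55, -18]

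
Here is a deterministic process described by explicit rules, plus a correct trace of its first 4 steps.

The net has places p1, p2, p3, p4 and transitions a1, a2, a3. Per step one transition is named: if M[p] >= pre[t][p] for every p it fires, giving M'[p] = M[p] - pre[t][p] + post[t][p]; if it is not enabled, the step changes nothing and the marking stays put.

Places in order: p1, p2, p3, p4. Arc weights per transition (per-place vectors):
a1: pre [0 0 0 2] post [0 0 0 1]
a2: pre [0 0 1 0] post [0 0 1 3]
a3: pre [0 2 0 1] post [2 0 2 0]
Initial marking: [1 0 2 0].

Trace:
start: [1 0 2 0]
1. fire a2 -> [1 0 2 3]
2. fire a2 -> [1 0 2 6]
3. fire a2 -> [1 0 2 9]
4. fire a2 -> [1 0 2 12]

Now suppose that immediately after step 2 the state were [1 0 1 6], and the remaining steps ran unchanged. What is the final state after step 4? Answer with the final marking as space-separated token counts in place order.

1 0 1 12

state after step 2 := [1 0 1 6]
3. fire a2 -> [1 0 1 9]
4. fire a2 -> [1 0 1 12]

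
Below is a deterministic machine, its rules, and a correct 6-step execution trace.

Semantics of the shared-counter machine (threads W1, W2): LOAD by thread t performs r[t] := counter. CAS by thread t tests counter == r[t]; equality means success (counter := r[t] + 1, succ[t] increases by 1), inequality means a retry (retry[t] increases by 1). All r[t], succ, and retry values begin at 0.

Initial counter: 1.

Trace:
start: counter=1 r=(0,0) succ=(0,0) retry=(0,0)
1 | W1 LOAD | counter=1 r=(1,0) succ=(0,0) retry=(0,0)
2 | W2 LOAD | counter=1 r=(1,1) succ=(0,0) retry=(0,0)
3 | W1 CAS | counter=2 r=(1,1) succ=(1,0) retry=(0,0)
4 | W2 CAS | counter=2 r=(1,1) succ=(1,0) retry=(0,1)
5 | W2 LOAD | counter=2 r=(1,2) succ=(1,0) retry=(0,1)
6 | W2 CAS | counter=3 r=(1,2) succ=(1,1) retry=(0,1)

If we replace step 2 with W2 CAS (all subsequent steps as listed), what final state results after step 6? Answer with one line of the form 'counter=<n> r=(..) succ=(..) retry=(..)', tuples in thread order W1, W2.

counter=3 r=(1,2) succ=(1,1) retry=(0,2)

(re-executing from step 2 with the substitution; state before step 2: counter=1 r=(1,0) succ=(0,0) retry=(0,0))
2 | W2 CAS | counter=1 r=(1,0) succ=(0,0) retry=(0,1)
3 | W1 CAS | counter=2 r=(1,0) succ=(1,0) retry=(0,1)
4 | W2 CAS | counter=2 r=(1,0) succ=(1,0) retry=(0,2)
5 | W2 LOAD | counter=2 r=(1,2) succ=(1,0) retry=(0,2)
6 | W2 CAS | counter=3 r=(1,2) succ=(1,1) retry=(0,2)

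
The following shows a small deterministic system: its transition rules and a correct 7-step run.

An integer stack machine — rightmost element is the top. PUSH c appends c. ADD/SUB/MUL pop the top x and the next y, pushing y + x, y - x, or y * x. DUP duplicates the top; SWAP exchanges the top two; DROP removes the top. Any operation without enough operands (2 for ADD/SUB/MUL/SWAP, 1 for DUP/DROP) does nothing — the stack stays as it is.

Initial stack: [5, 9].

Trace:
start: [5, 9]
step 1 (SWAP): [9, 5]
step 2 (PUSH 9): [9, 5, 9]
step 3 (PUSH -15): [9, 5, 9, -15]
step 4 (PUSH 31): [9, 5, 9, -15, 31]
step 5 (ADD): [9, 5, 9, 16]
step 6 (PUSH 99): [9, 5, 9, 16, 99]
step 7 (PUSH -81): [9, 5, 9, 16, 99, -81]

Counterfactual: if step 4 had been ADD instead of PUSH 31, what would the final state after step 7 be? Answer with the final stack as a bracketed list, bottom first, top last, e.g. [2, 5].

[9, -1, 99, -81]

(re-executing from step 4 with the substitution; state before step 4: [9, 5, 9, -15])
step 4 (ADD): [9, 5, -6]
step 5 (ADD): [9, -1]
step 6 (PUSH 99): [9, -1, 99]
step 7 (PUSH -81): [9, -1, 99, -81]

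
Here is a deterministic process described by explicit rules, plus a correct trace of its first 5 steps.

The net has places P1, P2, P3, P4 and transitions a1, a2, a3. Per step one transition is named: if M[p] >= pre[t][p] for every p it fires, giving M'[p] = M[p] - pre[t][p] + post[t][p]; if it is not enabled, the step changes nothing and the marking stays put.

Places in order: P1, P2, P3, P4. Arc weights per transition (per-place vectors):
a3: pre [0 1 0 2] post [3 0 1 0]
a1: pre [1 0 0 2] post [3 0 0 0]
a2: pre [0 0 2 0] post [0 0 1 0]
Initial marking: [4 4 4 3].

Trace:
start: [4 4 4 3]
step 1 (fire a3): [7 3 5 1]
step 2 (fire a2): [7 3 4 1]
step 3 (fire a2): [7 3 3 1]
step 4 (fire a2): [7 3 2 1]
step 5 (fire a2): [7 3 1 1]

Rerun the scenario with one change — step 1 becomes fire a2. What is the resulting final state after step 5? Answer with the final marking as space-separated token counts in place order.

(re-executing from step 1 with the substitution; state before step 1: [4 4 4 3])
step 1 (fire a2): [4 4 3 3]
step 2 (fire a2): [4 4 2 3]
step 3 (fire a2): [4 4 1 3]
step 4 (fire a2): [4 4 1 3]
step 5 (fire a2): [4 4 1 3]

4 4 1 3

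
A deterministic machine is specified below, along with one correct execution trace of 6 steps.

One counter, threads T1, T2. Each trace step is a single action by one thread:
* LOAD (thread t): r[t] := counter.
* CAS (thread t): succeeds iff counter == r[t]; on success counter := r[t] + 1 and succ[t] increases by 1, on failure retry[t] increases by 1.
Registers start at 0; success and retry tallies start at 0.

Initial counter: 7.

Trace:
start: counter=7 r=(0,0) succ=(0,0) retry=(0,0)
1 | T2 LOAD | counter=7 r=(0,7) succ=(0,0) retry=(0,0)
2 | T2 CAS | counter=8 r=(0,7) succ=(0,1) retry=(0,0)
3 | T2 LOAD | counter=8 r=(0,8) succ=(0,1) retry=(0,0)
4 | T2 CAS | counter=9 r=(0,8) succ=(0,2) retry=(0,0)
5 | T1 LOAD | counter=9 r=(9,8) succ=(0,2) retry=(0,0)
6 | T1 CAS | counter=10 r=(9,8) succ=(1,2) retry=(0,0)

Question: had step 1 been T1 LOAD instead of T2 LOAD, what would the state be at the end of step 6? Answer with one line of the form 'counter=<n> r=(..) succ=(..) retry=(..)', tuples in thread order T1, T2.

(re-executing from step 1 with the substitution; state before step 1: counter=7 r=(0,0) succ=(0,0) retry=(0,0))
1 | T1 LOAD | counter=7 r=(7,0) succ=(0,0) retry=(0,0)
2 | T2 CAS | counter=7 r=(7,0) succ=(0,0) retry=(0,1)
3 | T2 LOAD | counter=7 r=(7,7) succ=(0,0) retry=(0,1)
4 | T2 CAS | counter=8 r=(7,7) succ=(0,1) retry=(0,1)
5 | T1 LOAD | counter=8 r=(8,7) succ=(0,1) retry=(0,1)
6 | T1 CAS | counter=9 r=(8,7) succ=(1,1) retry=(0,1)

counter=9 r=(8,7) succ=(1,1) retry=(0,1)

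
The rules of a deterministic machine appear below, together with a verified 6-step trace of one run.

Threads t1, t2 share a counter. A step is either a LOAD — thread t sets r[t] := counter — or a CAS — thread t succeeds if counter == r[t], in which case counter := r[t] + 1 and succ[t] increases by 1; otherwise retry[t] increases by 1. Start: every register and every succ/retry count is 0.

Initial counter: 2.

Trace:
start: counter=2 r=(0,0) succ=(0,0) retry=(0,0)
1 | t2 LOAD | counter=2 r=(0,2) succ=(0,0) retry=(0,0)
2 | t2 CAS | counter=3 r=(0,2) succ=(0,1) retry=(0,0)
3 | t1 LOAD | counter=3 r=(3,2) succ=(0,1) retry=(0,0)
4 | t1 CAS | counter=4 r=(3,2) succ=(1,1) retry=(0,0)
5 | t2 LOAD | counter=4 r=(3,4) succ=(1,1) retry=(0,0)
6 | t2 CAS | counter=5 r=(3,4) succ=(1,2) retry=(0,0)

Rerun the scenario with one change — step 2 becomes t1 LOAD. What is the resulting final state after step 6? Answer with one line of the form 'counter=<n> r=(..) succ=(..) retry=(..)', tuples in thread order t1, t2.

(re-executing from step 2 with the substitution; state before step 2: counter=2 r=(0,2) succ=(0,0) retry=(0,0))
2 | t1 LOAD | counter=2 r=(2,2) succ=(0,0) retry=(0,0)
3 | t1 LOAD | counter=2 r=(2,2) succ=(0,0) retry=(0,0)
4 | t1 CAS | counter=3 r=(2,2) succ=(1,0) retry=(0,0)
5 | t2 LOAD | counter=3 r=(2,3) succ=(1,0) retry=(0,0)
6 | t2 CAS | counter=4 r=(2,3) succ=(1,1) retry=(0,0)

counter=4 r=(2,3) succ=(1,1) retry=(0,0)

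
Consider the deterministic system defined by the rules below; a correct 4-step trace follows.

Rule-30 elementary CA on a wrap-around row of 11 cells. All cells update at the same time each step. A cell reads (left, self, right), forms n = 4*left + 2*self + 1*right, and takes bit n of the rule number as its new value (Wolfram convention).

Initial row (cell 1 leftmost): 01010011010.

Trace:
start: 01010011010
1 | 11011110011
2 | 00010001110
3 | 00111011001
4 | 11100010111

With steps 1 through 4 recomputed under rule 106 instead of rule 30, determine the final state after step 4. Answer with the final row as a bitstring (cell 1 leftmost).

00110110101

(re-executing steps 1..4 under rule 106; state before step 1: 01010011010)
1 | 10100111100
2 | 01001100101
3 | 10011101010
4 | 00110110101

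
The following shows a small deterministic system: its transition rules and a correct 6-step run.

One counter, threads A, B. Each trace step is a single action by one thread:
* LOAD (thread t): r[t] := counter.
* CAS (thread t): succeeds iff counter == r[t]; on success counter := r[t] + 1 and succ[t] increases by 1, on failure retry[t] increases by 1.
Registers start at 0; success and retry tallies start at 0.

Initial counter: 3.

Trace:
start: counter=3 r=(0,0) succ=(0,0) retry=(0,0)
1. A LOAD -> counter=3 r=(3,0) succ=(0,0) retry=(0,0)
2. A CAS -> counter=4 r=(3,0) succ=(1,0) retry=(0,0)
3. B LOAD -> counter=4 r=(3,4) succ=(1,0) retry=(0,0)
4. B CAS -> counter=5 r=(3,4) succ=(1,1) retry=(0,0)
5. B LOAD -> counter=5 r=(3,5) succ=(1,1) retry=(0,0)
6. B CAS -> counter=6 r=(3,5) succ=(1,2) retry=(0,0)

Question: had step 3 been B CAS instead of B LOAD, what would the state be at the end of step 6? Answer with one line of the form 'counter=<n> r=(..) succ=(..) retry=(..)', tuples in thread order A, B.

(re-executing from step 3 with the substitution; state before step 3: counter=4 r=(3,0) succ=(1,0) retry=(0,0))
3. B CAS -> counter=4 r=(3,0) succ=(1,0) retry=(0,1)
4. B CAS -> counter=4 r=(3,0) succ=(1,0) retry=(0,2)
5. B LOAD -> counter=4 r=(3,4) succ=(1,0) retry=(0,2)
6. B CAS -> counter=5 r=(3,4) succ=(1,1) retry=(0,2)

counter=5 r=(3,4) succ=(1,1) retry=(0,2)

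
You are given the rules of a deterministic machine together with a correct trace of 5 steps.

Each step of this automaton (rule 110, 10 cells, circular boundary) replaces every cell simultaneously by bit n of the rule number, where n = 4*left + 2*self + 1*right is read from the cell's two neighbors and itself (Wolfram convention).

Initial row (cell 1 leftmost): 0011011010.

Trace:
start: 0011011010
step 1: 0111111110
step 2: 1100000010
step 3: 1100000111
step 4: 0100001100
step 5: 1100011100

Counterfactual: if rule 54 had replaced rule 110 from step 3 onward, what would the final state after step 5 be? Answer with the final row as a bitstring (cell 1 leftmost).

(re-executing steps 3..5 under rule 54; state before step 3: 1100000010)
step 3: 0010000111
step 4: 1111001000
step 5: 0000111101

0000111101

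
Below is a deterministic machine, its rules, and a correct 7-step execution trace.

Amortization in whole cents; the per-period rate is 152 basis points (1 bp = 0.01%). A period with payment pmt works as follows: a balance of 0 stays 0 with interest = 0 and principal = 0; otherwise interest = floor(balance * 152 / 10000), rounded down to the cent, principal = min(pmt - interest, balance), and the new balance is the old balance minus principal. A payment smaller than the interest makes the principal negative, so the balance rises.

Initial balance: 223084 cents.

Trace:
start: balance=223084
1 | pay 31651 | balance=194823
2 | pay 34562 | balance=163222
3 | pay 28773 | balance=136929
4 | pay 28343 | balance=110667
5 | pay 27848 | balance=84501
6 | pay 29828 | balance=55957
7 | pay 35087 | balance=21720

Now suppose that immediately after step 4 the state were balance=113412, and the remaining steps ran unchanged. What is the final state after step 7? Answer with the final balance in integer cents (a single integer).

state after step 4 := balance=113412
5 | pay 27848 | balance=87287
6 | pay 29828 | balance=58785
7 | pay 35087 | balance=24591

24591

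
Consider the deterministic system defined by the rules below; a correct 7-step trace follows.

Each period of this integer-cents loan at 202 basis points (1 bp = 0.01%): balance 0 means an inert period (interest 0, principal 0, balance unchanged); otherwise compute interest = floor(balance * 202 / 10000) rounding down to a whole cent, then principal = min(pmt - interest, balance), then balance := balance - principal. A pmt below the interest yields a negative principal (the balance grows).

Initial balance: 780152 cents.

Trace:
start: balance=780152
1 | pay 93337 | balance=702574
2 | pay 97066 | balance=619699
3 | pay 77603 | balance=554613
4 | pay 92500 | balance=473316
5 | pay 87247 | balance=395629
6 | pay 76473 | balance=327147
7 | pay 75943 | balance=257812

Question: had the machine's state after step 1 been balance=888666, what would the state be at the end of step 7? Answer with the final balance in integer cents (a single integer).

467629

state after step 1 := balance=888666
2 | pay 97066 | balance=809551
3 | pay 77603 | balance=748300
4 | pay 92500 | balance=670915
5 | pay 87247 | balance=597220
6 | pay 76473 | balance=532810
7 | pay 75943 | balance=467629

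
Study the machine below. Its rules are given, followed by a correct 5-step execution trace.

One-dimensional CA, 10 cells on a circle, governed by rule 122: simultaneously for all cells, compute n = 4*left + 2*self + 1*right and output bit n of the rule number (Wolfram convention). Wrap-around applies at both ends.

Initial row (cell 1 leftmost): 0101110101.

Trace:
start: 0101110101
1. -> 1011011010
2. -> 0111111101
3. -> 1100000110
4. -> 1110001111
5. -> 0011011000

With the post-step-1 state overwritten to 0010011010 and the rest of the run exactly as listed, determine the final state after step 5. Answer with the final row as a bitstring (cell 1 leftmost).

state after step 1 := 0010011010
2. -> 0101111101
3. -> 1011000110
4. -> 0111101111
5. -> 1100111001

1100111001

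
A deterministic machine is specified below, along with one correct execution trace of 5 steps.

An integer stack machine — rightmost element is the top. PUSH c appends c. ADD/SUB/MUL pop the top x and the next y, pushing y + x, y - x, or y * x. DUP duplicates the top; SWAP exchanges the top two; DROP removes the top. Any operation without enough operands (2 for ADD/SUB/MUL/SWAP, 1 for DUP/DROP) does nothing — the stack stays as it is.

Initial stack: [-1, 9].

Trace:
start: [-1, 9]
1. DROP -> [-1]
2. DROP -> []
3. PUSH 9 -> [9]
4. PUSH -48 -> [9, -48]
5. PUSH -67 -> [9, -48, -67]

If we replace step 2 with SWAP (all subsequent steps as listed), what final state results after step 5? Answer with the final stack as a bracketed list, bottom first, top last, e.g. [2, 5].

(re-executing from step 2 with the substitution; state before step 2: [-1])
2. SWAP -> [-1]
3. PUSH 9 -> [-1, 9]
4. PUSH -48 -> [-1, 9, -48]
5. PUSH -67 -> [-1, 9, -48, -67]

[-1, 9, -48, -67]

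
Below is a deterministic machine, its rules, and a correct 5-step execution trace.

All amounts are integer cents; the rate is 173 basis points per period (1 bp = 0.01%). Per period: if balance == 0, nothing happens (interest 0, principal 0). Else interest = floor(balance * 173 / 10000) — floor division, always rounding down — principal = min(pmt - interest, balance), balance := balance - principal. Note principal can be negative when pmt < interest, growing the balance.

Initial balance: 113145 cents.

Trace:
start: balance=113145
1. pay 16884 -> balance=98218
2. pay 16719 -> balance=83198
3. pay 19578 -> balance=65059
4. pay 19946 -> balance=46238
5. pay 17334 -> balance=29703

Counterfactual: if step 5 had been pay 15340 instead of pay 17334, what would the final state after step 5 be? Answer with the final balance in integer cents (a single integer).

(re-executing from step 5 with the substitution; state before step 5: balance=46238)
5. pay 15340 -> balance=31697

31697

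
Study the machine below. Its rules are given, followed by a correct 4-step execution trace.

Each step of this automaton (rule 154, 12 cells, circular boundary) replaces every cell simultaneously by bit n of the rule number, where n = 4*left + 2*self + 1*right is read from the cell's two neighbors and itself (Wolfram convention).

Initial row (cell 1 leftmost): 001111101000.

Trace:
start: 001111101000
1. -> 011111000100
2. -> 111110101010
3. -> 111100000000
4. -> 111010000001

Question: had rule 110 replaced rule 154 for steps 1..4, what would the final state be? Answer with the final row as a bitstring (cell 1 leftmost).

111110001011

(re-executing steps 1..4 under rule 110; state before step 1: 001111101000)
1. -> 011000111000
2. -> 111001101000
3. -> 101011111001
4. -> 111110001011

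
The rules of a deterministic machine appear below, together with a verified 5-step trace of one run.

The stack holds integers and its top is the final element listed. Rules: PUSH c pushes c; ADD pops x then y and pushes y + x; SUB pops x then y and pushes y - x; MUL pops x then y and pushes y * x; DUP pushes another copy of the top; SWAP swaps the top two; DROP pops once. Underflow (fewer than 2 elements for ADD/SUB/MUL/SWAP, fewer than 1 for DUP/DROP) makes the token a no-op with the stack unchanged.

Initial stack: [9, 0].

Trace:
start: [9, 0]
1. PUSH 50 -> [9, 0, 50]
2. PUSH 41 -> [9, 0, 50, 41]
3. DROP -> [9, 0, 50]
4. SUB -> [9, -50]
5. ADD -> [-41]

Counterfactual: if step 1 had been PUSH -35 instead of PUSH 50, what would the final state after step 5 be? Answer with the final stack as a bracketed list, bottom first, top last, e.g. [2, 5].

(re-executing from step 1 with the substitution; state before step 1: [9, 0])
1. PUSH -35 -> [9, 0, -35]
2. PUSH 41 -> [9, 0, -35, 41]
3. DROP -> [9, 0, -35]
4. SUB -> [9, 35]
5. ADD -> [44]

[44]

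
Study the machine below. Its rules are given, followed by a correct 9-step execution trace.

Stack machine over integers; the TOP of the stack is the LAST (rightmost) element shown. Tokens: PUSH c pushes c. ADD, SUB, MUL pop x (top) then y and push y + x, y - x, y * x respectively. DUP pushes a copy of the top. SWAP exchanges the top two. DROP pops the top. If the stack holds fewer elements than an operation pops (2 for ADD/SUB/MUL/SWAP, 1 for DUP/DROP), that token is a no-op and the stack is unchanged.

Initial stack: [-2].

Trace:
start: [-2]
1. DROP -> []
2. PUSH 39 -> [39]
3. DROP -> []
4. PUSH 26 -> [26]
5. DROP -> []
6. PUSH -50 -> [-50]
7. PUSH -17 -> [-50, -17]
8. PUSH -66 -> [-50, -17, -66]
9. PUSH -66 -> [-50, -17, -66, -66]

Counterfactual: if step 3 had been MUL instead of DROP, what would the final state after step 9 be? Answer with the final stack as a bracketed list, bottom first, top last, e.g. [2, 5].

(re-executing from step 3 with the substitution; state before step 3: [39])
3. MUL -> [39]
4. PUSH 26 -> [39, 26]
5. DROP -> [39]
6. PUSH -50 -> [39, -50]
7. PUSH -17 -> [39, -50, -17]
8. PUSH -66 -> [39, -50, -17, -66]
9. PUSH -66 -> [39, -50, -17, -66, -66]

[39, -50, -17, -66, -66]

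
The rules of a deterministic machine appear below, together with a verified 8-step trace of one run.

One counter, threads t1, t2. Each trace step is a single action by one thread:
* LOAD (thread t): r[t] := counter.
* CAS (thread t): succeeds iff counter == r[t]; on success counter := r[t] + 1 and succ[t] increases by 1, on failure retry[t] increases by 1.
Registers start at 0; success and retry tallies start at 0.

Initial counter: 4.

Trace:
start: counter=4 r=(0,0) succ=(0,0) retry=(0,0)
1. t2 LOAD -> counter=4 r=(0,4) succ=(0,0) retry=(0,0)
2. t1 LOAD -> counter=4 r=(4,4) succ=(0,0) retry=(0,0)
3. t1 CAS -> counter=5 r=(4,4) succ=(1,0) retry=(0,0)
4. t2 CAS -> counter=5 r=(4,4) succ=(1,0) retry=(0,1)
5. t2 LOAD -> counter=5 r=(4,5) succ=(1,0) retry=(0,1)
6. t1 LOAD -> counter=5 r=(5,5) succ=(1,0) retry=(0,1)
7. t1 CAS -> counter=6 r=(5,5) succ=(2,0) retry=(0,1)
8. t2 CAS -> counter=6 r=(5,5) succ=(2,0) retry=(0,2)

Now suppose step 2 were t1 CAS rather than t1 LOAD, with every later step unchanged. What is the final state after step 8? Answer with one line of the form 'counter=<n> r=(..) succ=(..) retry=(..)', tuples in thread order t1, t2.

counter=6 r=(5,5) succ=(1,1) retry=(2,1)

(re-executing from step 2 with the substitution; state before step 2: counter=4 r=(0,4) succ=(0,0) retry=(0,0))
2. t1 CAS -> counter=4 r=(0,4) succ=(0,0) retry=(1,0)
3. t1 CAS -> counter=4 r=(0,4) succ=(0,0) retry=(2,0)
4. t2 CAS -> counter=5 r=(0,4) succ=(0,1) retry=(2,0)
5. t2 LOAD -> counter=5 r=(0,5) succ=(0,1) retry=(2,0)
6. t1 LOAD -> counter=5 r=(5,5) succ=(0,1) retry=(2,0)
7. t1 CAS -> counter=6 r=(5,5) succ=(1,1) retry=(2,0)
8. t2 CAS -> counter=6 r=(5,5) succ=(1,1) retry=(2,1)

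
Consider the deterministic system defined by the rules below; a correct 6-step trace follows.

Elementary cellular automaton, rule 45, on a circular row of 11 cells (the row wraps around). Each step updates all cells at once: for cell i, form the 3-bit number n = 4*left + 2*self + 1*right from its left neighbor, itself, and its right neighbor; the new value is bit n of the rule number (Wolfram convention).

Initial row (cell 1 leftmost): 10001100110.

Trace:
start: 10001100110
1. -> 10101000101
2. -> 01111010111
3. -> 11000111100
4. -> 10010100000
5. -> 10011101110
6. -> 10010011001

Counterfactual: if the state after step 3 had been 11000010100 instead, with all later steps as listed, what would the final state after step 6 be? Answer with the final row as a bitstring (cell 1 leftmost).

state after step 3 := 11000010100
4. -> 10011011100
5. -> 10010110000
6. -> 10011100110

10011100110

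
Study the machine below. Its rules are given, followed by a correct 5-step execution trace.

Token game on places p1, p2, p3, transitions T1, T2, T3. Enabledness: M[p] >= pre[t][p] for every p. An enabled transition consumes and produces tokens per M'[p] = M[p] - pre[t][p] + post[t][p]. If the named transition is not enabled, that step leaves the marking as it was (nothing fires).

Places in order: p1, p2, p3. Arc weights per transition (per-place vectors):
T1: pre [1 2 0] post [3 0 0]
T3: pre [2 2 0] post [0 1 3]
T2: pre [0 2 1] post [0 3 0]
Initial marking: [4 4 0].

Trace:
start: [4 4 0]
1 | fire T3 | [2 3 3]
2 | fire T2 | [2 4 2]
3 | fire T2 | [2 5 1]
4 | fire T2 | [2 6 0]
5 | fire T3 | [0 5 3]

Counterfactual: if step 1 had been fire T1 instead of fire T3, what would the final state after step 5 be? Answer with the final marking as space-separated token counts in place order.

(re-executing from step 1 with the substitution; state before step 1: [4 4 0])
1 | fire T1 | [6 2 0]
2 | fire T2 | [6 2 0]
3 | fire T2 | [6 2 0]
4 | fire T2 | [6 2 0]
5 | fire T3 | [4 1 3]

4 1 3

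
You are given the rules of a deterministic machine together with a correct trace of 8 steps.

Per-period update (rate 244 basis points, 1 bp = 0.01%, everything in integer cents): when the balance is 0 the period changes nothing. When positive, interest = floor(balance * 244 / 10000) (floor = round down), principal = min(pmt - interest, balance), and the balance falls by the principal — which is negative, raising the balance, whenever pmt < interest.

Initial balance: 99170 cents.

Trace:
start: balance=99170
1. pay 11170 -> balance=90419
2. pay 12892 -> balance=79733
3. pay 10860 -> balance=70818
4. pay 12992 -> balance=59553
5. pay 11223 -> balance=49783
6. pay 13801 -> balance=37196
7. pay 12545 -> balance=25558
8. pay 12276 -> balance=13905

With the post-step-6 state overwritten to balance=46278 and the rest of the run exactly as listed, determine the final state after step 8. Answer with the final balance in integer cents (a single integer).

state after step 6 := balance=46278
7. pay 12545 -> balance=34862
8. pay 12276 -> balance=23436

23436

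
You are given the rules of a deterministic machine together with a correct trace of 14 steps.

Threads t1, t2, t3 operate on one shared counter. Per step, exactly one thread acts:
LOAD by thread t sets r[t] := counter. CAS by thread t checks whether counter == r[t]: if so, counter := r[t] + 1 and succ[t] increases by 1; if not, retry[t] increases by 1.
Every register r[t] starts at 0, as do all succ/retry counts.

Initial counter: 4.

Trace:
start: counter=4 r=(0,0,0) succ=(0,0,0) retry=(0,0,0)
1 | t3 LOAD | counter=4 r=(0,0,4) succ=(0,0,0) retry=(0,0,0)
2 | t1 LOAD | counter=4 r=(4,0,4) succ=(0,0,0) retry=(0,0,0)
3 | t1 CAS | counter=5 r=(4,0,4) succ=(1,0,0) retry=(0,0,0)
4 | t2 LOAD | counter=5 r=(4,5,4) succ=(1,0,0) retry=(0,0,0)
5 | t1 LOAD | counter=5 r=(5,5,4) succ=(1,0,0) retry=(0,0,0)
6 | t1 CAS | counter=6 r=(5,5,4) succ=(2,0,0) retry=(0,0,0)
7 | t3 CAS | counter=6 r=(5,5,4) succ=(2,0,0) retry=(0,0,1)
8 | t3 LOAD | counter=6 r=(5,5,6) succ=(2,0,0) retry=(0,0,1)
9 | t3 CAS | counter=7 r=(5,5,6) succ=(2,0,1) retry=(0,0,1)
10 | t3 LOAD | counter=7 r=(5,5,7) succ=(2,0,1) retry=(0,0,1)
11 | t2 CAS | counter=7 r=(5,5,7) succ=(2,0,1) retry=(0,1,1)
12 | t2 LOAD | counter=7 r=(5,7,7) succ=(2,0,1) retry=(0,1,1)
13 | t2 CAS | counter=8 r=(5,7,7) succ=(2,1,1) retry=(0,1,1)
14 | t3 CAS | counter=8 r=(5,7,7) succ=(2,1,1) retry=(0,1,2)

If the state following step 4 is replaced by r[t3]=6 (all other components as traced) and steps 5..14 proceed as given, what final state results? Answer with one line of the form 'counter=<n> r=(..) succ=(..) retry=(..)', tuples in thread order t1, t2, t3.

state after step 4 := counter=5 r=(4,5,6) succ=(1,0,0) retry=(0,0,0)
5 | t1 LOAD | counter=5 r=(5,5,6) succ=(1,0,0) retry=(0,0,0)
6 | t1 CAS | counter=6 r=(5,5,6) succ=(2,0,0) retry=(0,0,0)
7 | t3 CAS | counter=7 r=(5,5,6) succ=(2,0,1) retry=(0,0,0)
8 | t3 LOAD | counter=7 r=(5,5,7) succ=(2,0,1) retry=(0,0,0)
9 | t3 CAS | counter=8 r=(5,5,7) succ=(2,0,2) retry=(0,0,0)
10 | t3 LOAD | counter=8 r=(5,5,8) succ=(2,0,2) retry=(0,0,0)
11 | t2 CAS | counter=8 r=(5,5,8) succ=(2,0,2) retry=(0,1,0)
12 | t2 LOAD | counter=8 r=(5,8,8) succ=(2,0,2) retry=(0,1,0)
13 | t2 CAS | counter=9 r=(5,8,8) succ=(2,1,2) retry=(0,1,0)
14 | t3 CAS | counter=9 r=(5,8,8) succ=(2,1,2) retry=(0,1,1)

counter=9 r=(5,8,8) succ=(2,1,2) retry=(0,1,1)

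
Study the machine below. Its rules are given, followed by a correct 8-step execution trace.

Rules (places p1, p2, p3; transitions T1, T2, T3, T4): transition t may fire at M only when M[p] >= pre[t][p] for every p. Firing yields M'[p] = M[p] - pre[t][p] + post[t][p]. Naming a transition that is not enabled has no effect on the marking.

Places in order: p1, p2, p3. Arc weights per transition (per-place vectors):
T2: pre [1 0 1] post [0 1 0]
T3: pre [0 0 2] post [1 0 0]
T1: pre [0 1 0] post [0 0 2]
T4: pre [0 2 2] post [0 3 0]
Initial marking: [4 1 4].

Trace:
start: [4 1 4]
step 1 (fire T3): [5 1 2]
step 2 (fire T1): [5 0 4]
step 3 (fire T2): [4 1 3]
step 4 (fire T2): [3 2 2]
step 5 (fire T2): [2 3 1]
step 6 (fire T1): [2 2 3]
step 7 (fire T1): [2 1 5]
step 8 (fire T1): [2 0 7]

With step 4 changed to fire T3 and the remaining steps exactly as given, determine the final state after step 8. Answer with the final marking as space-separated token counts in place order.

(re-executing from step 4 with the substitution; state before step 4: [4 1 3])
step 4 (fire T3): [5 1 1]
step 5 (fire T2): [4 2 0]
step 6 (fire T1): [4 1 2]
step 7 (fire T1): [4 0 4]
step 8 (fire T1): [4 0 4]

4 0 4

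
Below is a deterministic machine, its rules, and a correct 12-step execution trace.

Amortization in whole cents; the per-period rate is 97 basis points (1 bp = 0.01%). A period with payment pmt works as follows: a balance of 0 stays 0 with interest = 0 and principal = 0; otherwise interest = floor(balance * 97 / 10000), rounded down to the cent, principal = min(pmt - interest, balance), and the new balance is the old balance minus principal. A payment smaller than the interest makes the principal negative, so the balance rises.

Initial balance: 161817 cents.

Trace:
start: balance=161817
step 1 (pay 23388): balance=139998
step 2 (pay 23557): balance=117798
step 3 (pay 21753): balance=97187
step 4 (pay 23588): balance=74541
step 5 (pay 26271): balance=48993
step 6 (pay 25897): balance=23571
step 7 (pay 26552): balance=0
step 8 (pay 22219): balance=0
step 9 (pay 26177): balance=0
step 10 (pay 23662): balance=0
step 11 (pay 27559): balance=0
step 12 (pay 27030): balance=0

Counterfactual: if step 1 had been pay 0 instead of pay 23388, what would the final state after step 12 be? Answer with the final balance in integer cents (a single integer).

0

(re-executing from step 1 with the substitution; state before step 1: balance=161817)
step 1 (pay 0): balance=163386
step 2 (pay 23557): balance=141413
step 3 (pay 21753): balance=121031
step 4 (pay 23588): balance=98617
step 5 (pay 26271): balance=73302
step 6 (pay 25897): balance=48116
step 7 (pay 26552): balance=22030
step 8 (pay 22219): balance=24
step 9 (pay 26177): balance=0
step 10 (pay 23662): balance=0
step 11 (pay 27559): balance=0
step 12 (pay 27030): balance=0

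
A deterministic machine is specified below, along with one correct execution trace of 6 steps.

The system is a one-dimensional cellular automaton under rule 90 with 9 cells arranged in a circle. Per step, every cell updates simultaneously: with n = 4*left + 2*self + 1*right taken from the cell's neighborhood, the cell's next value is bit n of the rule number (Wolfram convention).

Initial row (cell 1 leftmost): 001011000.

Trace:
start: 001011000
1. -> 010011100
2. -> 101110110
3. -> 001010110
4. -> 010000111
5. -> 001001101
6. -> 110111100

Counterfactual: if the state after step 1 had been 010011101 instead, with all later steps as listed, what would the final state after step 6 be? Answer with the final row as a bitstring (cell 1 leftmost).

111000100

state after step 1 := 010011101
2. -> 001110100
3. -> 011010010
4. -> 111001101
5. -> 001111101
6. -> 111000100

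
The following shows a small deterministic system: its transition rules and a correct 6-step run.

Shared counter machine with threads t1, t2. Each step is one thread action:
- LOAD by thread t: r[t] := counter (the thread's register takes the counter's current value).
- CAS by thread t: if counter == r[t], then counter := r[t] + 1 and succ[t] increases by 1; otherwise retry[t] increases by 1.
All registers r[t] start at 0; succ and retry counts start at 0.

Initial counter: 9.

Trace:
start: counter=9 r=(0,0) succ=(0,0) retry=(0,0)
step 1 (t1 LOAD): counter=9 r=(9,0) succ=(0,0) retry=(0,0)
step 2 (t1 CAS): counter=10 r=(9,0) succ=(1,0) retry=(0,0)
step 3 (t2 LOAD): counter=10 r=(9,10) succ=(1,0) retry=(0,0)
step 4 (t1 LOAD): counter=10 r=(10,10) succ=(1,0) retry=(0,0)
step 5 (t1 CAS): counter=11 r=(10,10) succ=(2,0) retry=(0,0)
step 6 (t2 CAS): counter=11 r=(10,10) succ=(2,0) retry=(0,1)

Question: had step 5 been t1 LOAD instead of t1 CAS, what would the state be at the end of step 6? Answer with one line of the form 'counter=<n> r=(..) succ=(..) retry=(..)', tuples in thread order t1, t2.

(re-executing from step 5 with the substitution; state before step 5: counter=10 r=(10,10) succ=(1,0) retry=(0,0))
step 5 (t1 LOAD): counter=10 r=(10,10) succ=(1,0) retry=(0,0)
step 6 (t2 CAS): counter=11 r=(10,10) succ=(1,1) retry=(0,0)

counter=11 r=(10,10) succ=(1,1) retry=(0,0)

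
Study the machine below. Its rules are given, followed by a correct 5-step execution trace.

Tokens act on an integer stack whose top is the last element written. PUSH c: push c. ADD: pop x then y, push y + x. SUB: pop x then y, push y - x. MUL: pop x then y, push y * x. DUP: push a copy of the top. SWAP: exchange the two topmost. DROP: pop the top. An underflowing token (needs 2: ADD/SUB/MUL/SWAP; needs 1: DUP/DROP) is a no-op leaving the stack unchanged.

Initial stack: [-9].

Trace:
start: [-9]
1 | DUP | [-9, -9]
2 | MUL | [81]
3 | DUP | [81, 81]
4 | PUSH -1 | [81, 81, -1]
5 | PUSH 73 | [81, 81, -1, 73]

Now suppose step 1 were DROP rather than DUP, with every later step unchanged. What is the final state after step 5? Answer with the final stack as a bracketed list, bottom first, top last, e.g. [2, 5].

(re-executing from step 1 with the substitution; state before step 1: [-9])
1 | DROP | []
2 | MUL | []
3 | DUP | []
4 | PUSH -1 | [-1]
5 | PUSH 73 | [-1, 73]

[-1, 73]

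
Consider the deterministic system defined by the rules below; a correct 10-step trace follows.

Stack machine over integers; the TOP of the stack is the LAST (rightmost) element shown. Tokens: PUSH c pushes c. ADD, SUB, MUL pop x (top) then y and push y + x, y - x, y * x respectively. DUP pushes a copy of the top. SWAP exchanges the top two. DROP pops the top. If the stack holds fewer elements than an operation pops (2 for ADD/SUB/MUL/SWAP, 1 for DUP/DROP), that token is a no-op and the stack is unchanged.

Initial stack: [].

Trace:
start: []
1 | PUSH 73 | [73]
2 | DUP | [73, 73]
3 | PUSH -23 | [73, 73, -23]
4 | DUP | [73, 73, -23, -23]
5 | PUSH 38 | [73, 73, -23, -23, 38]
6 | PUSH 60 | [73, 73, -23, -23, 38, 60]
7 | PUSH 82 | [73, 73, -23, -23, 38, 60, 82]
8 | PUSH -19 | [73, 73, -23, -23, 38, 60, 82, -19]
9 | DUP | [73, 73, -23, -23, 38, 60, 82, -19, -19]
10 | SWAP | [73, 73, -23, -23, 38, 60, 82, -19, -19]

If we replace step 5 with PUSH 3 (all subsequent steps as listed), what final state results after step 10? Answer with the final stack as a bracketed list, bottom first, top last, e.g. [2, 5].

(re-executing from step 5 with the substitution; state before step 5: [73, 73, -23, -23])
5 | PUSH 3 | [73, 73, -23, -23, 3]
6 | PUSH 60 | [73, 73, -23, -23, 3, 60]
7 | PUSH 82 | [73, 73, -23, -23, 3, 60, 82]
8 | PUSH -19 | [73, 73, -23, -23, 3, 60, 82, -19]
9 | DUP | [73, 73, -23, -23, 3, 60, 82, -19, -19]
10 | SWAP | [73, 73, -23, -23, 3, 60, 82, -19, -19]

[73, 73, -23, -23, 3, 60, 82, -19, -19]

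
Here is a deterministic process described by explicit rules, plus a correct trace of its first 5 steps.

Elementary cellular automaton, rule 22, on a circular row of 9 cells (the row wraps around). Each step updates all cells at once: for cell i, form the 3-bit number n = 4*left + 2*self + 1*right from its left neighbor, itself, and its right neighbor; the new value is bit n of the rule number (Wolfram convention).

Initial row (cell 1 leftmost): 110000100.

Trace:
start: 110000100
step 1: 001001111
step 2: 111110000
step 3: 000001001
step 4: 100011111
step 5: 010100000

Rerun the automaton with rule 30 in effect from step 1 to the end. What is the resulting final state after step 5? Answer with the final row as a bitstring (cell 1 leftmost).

100101000

(re-executing steps 1..5 under rule 30; state before step 1: 110000100)
step 1: 101001111
step 2: 001111000
step 3: 011000100
step 4: 110101110
step 5: 100101000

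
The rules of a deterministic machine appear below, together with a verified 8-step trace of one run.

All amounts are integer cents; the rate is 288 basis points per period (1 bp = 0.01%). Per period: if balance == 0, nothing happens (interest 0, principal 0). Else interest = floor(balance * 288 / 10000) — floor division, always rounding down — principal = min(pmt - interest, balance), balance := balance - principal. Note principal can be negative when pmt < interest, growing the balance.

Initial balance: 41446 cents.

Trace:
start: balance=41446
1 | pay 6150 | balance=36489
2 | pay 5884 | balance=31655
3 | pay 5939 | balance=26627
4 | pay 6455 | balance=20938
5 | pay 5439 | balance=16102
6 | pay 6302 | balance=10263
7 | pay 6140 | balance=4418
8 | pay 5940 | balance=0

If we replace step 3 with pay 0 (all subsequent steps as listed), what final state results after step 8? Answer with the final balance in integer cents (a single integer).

5448

(re-executing from step 3 with the substitution; state before step 3: balance=31655)
3 | pay 0 | balance=32566
4 | pay 6455 | balance=27048
5 | pay 5439 | balance=22387
6 | pay 6302 | balance=16729
7 | pay 6140 | balance=11070
8 | pay 5940 | balance=5448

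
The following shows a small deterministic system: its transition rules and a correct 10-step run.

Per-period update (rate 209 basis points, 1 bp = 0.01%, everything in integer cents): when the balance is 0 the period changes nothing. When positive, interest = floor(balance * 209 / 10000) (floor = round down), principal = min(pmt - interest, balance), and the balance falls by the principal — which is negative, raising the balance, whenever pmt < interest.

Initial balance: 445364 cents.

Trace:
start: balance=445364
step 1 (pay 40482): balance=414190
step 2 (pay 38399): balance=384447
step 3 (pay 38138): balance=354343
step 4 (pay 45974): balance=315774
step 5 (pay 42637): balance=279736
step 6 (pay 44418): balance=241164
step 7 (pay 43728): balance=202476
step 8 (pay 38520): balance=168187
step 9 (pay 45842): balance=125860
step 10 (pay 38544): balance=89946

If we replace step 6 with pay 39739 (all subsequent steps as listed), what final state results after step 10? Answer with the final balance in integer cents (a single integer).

(re-executing from step 6 with the substitution; state before step 6: balance=279736)
step 6 (pay 39739): balance=245843
step 7 (pay 43728): balance=207253
step 8 (pay 38520): balance=173064
step 9 (pay 45842): balance=130839
step 10 (pay 38544): balance=95029

95029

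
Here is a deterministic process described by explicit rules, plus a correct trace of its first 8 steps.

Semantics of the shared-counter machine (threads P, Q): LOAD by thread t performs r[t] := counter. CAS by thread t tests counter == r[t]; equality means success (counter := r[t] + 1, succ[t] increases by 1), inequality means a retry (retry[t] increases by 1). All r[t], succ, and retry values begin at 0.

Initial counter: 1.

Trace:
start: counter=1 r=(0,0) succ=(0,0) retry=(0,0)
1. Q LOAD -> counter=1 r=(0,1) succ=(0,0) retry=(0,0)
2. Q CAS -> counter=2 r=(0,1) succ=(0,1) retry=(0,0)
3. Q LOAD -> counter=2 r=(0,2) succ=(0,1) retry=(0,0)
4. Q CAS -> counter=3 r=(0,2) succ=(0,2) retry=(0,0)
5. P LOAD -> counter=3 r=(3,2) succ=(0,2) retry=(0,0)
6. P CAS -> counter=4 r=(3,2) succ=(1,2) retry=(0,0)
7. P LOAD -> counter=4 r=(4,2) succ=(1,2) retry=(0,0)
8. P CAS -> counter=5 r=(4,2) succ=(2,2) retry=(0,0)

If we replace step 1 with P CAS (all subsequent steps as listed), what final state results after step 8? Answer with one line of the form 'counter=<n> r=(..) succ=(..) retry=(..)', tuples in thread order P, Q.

(re-executing from step 1 with the substitution; state before step 1: counter=1 r=(0,0) succ=(0,0) retry=(0,0))
1. P CAS -> counter=1 r=(0,0) succ=(0,0) retry=(1,0)
2. Q CAS -> counter=1 r=(0,0) succ=(0,0) retry=(1,1)
3. Q LOAD -> counter=1 r=(0,1) succ=(0,0) retry=(1,1)
4. Q CAS -> counter=2 r=(0,1) succ=(0,1) retry=(1,1)
5. P LOAD -> counter=2 r=(2,1) succ=(0,1) retry=(1,1)
6. P CAS -> counter=3 r=(2,1) succ=(1,1) retry=(1,1)
7. P LOAD -> counter=3 r=(3,1) succ=(1,1) retry=(1,1)
8. P CAS -> counter=4 r=(3,1) succ=(2,1) retry=(1,1)

counter=4 r=(3,1) succ=(2,1) retry=(1,1)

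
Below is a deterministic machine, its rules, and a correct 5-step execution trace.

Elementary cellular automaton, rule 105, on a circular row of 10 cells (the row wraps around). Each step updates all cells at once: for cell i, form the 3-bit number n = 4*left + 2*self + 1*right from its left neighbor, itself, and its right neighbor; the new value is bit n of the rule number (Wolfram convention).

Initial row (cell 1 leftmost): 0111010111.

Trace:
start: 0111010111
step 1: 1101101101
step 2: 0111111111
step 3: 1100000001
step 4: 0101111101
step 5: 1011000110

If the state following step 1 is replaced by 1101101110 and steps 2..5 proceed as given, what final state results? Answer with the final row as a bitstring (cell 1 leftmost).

state after step 1 := 1101101110
step 2: 1111111011
step 3: 0000001110
step 4: 1111101010
step 5: 1000110101

1000110101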